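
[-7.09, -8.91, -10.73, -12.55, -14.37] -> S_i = -7.09 + -1.82*i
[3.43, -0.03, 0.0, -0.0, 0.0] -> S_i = 3.43*(-0.01)^i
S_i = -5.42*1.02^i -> [-5.42, -5.53, -5.64, -5.75, -5.87]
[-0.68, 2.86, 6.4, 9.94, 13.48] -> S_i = -0.68 + 3.54*i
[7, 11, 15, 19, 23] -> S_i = 7 + 4*i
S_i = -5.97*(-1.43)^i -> [-5.97, 8.54, -12.21, 17.46, -24.96]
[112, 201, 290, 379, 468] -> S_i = 112 + 89*i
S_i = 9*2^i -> [9, 18, 36, 72, 144]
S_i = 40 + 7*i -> [40, 47, 54, 61, 68]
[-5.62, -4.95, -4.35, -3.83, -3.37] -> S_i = -5.62*0.88^i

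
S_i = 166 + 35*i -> [166, 201, 236, 271, 306]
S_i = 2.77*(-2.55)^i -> [2.77, -7.06, 18.01, -45.93, 117.12]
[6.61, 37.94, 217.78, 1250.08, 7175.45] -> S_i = 6.61*5.74^i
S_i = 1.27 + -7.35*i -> [1.27, -6.08, -13.43, -20.78, -28.13]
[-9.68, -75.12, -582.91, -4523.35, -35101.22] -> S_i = -9.68*7.76^i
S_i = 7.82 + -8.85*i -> [7.82, -1.03, -9.88, -18.73, -27.58]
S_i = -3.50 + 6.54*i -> [-3.5, 3.04, 9.58, 16.12, 22.66]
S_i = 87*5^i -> [87, 435, 2175, 10875, 54375]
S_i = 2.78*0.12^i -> [2.78, 0.33, 0.04, 0.0, 0.0]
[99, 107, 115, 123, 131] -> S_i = 99 + 8*i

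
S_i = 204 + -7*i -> [204, 197, 190, 183, 176]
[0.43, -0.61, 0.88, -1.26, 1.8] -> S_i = 0.43*(-1.43)^i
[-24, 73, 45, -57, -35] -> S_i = Random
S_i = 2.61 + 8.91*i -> [2.61, 11.52, 20.43, 29.34, 38.25]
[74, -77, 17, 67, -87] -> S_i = Random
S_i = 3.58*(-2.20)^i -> [3.58, -7.88, 17.33, -38.12, 83.86]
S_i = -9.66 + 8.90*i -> [-9.66, -0.76, 8.14, 17.04, 25.94]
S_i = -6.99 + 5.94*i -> [-6.99, -1.05, 4.89, 10.83, 16.77]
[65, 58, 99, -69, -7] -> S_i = Random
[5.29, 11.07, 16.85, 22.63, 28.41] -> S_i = 5.29 + 5.78*i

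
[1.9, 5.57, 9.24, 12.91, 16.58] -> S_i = 1.90 + 3.67*i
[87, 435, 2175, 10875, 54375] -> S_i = 87*5^i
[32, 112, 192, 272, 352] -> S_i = 32 + 80*i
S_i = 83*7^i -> [83, 581, 4067, 28469, 199283]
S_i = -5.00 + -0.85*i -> [-5.0, -5.85, -6.7, -7.55, -8.4]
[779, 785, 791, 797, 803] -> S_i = 779 + 6*i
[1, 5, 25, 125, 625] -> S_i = 1*5^i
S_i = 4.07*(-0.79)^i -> [4.07, -3.22, 2.54, -2.01, 1.59]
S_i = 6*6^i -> [6, 36, 216, 1296, 7776]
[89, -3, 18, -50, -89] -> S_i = Random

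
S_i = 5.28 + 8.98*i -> [5.28, 14.26, 23.24, 32.22, 41.2]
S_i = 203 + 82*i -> [203, 285, 367, 449, 531]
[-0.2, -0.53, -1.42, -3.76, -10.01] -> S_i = -0.20*2.66^i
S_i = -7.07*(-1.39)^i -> [-7.07, 9.83, -13.66, 18.99, -26.39]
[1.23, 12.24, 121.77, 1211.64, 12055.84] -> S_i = 1.23*9.95^i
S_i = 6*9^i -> [6, 54, 486, 4374, 39366]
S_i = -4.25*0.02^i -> [-4.25, -0.08, -0.0, -0.0, -0.0]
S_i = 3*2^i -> [3, 6, 12, 24, 48]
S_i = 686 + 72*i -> [686, 758, 830, 902, 974]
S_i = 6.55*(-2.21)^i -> [6.55, -14.48, 31.99, -70.7, 156.25]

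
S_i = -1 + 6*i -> [-1, 5, 11, 17, 23]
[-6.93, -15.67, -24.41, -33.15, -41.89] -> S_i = -6.93 + -8.74*i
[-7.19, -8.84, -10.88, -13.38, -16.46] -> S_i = -7.19*1.23^i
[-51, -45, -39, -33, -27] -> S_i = -51 + 6*i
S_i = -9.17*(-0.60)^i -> [-9.17, 5.5, -3.3, 1.98, -1.19]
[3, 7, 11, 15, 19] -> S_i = 3 + 4*i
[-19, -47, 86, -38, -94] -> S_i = Random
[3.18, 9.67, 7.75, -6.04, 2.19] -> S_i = Random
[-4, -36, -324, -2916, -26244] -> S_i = -4*9^i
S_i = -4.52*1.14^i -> [-4.52, -5.15, -5.87, -6.7, -7.63]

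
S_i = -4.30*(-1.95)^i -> [-4.3, 8.38, -16.35, 31.88, -62.17]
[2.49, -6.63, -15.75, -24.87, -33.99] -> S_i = 2.49 + -9.12*i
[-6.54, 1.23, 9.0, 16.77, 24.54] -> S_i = -6.54 + 7.77*i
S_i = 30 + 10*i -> [30, 40, 50, 60, 70]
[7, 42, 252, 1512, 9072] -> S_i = 7*6^i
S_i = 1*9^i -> [1, 9, 81, 729, 6561]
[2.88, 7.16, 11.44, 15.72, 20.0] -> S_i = 2.88 + 4.28*i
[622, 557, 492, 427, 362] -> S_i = 622 + -65*i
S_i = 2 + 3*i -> [2, 5, 8, 11, 14]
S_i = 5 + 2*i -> [5, 7, 9, 11, 13]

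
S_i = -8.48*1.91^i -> [-8.48, -16.2, -30.94, -59.09, -112.86]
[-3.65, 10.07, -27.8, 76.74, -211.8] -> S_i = -3.65*(-2.76)^i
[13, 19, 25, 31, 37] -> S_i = 13 + 6*i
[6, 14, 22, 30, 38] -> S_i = 6 + 8*i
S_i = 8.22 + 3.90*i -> [8.22, 12.12, 16.02, 19.92, 23.82]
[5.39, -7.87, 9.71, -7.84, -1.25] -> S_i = Random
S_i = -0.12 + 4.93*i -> [-0.12, 4.81, 9.74, 14.67, 19.6]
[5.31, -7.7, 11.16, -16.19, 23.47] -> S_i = 5.31*(-1.45)^i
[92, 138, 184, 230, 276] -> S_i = 92 + 46*i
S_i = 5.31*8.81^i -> [5.31, 46.78, 412.14, 3630.97, 31988.82]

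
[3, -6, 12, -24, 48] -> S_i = 3*-2^i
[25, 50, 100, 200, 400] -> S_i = 25*2^i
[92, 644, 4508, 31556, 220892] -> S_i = 92*7^i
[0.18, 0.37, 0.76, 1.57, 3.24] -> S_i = 0.18*2.06^i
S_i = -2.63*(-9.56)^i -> [-2.63, 25.14, -240.37, 2297.89, -21967.84]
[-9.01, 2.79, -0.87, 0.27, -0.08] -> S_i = -9.01*(-0.31)^i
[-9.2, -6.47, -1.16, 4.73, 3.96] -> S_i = Random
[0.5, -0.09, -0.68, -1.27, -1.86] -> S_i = 0.50 + -0.59*i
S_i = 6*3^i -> [6, 18, 54, 162, 486]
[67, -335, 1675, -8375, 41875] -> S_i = 67*-5^i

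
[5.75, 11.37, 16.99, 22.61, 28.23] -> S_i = 5.75 + 5.62*i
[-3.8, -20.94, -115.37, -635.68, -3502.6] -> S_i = -3.80*5.51^i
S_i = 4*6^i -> [4, 24, 144, 864, 5184]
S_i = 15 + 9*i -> [15, 24, 33, 42, 51]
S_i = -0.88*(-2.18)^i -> [-0.88, 1.92, -4.18, 9.12, -19.88]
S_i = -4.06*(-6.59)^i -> [-4.06, 26.76, -176.32, 1161.94, -7657.16]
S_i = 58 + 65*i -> [58, 123, 188, 253, 318]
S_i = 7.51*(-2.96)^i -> [7.51, -22.23, 65.8, -194.77, 576.51]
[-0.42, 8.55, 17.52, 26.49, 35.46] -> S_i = -0.42 + 8.97*i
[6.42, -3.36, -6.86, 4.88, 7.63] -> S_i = Random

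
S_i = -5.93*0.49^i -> [-5.93, -2.91, -1.42, -0.7, -0.34]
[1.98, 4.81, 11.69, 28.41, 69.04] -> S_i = 1.98*2.43^i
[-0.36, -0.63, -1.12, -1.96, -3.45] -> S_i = -0.36*1.76^i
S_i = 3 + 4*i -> [3, 7, 11, 15, 19]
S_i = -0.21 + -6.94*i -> [-0.21, -7.15, -14.09, -21.03, -27.97]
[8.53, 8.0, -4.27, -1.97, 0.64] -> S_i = Random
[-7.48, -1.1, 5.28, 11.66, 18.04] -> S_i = -7.48 + 6.38*i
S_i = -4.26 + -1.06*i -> [-4.26, -5.32, -6.38, -7.44, -8.5]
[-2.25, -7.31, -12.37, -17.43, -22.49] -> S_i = -2.25 + -5.06*i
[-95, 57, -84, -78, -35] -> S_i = Random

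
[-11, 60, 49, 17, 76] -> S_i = Random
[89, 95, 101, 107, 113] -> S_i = 89 + 6*i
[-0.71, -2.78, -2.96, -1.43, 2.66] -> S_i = Random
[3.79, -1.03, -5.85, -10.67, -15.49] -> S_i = 3.79 + -4.82*i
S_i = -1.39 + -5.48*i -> [-1.39, -6.87, -12.35, -17.83, -23.31]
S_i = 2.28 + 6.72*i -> [2.28, 9.0, 15.72, 22.44, 29.16]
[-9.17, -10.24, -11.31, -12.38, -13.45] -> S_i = -9.17 + -1.07*i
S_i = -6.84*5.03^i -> [-6.84, -34.41, -173.06, -870.48, -4378.53]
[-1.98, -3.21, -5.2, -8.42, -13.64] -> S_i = -1.98*1.62^i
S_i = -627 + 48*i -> [-627, -579, -531, -483, -435]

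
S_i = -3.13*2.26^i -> [-3.13, -7.07, -15.99, -36.13, -81.65]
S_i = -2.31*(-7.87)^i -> [-2.31, 18.18, -143.07, 1125.99, -8861.57]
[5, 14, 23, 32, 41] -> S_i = 5 + 9*i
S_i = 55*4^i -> [55, 220, 880, 3520, 14080]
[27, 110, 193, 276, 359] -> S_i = 27 + 83*i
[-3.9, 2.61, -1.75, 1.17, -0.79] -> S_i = -3.90*(-0.67)^i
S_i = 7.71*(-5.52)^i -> [7.71, -42.56, 234.93, -1296.8, 7158.31]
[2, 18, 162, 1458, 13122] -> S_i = 2*9^i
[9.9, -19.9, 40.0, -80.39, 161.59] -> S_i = 9.90*(-2.01)^i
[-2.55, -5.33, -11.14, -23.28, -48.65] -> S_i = -2.55*2.09^i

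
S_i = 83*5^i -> [83, 415, 2075, 10375, 51875]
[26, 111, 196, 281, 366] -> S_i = 26 + 85*i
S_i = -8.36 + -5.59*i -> [-8.36, -13.95, -19.54, -25.13, -30.72]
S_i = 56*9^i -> [56, 504, 4536, 40824, 367416]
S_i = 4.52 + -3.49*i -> [4.52, 1.03, -2.46, -5.95, -9.44]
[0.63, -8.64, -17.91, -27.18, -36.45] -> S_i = 0.63 + -9.27*i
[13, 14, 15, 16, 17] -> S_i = 13 + 1*i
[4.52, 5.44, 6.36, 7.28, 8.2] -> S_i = 4.52 + 0.92*i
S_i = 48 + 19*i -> [48, 67, 86, 105, 124]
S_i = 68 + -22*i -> [68, 46, 24, 2, -20]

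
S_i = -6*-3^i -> [-6, 18, -54, 162, -486]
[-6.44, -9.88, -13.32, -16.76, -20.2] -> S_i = -6.44 + -3.44*i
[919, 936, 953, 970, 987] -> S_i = 919 + 17*i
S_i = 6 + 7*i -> [6, 13, 20, 27, 34]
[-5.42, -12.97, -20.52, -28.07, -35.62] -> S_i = -5.42 + -7.55*i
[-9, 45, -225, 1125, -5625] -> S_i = -9*-5^i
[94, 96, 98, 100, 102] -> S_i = 94 + 2*i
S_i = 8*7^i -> [8, 56, 392, 2744, 19208]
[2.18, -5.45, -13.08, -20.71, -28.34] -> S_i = 2.18 + -7.63*i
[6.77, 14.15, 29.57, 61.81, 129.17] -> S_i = 6.77*2.09^i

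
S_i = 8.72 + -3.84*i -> [8.72, 4.88, 1.04, -2.8, -6.64]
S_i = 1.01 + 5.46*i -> [1.01, 6.47, 11.93, 17.39, 22.85]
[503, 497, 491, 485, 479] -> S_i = 503 + -6*i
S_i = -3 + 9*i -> [-3, 6, 15, 24, 33]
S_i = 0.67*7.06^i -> [0.67, 4.73, 33.4, 235.77, 1664.54]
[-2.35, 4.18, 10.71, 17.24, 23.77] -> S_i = -2.35 + 6.53*i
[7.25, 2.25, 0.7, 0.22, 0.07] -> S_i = 7.25*0.31^i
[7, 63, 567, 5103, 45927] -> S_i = 7*9^i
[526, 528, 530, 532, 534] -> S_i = 526 + 2*i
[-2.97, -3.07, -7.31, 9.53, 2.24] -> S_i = Random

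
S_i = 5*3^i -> [5, 15, 45, 135, 405]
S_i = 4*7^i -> [4, 28, 196, 1372, 9604]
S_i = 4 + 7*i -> [4, 11, 18, 25, 32]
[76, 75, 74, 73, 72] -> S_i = 76 + -1*i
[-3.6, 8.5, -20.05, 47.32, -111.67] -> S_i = -3.60*(-2.36)^i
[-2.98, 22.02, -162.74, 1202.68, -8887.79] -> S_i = -2.98*(-7.39)^i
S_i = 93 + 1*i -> [93, 94, 95, 96, 97]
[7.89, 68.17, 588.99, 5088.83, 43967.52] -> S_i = 7.89*8.64^i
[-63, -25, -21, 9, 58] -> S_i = Random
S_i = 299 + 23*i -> [299, 322, 345, 368, 391]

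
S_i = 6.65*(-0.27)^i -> [6.65, -1.8, 0.48, -0.13, 0.04]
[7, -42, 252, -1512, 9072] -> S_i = 7*-6^i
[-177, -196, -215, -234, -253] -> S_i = -177 + -19*i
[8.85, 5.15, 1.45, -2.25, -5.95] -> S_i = 8.85 + -3.70*i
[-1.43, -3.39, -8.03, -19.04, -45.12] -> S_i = -1.43*2.37^i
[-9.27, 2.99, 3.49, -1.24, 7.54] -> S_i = Random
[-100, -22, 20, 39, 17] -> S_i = Random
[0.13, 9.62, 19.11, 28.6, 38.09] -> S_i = 0.13 + 9.49*i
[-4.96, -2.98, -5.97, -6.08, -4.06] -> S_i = Random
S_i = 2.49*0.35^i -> [2.49, 0.87, 0.31, 0.11, 0.04]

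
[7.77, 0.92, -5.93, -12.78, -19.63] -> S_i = 7.77 + -6.85*i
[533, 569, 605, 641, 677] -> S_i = 533 + 36*i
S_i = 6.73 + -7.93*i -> [6.73, -1.2, -9.13, -17.06, -24.99]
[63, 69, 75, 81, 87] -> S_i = 63 + 6*i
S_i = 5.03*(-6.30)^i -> [5.03, -31.69, 199.64, -1257.74, 7923.74]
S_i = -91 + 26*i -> [-91, -65, -39, -13, 13]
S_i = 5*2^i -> [5, 10, 20, 40, 80]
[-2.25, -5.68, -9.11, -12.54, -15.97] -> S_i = -2.25 + -3.43*i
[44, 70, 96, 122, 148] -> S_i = 44 + 26*i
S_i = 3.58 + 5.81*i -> [3.58, 9.39, 15.2, 21.01, 26.82]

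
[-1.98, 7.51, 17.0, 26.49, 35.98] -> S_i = -1.98 + 9.49*i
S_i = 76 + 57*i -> [76, 133, 190, 247, 304]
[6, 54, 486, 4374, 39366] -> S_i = 6*9^i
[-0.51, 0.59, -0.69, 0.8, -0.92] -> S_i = -0.51*(-1.16)^i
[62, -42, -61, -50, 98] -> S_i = Random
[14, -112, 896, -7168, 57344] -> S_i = 14*-8^i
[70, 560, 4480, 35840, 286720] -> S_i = 70*8^i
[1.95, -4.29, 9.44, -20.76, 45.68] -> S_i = 1.95*(-2.20)^i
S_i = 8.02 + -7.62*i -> [8.02, 0.4, -7.22, -14.84, -22.46]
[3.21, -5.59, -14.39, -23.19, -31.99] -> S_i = 3.21 + -8.80*i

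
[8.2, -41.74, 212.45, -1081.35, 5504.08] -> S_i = 8.20*(-5.09)^i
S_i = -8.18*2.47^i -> [-8.18, -20.2, -49.91, -123.27, -304.47]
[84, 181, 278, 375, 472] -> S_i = 84 + 97*i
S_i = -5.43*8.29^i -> [-5.43, -45.01, -373.17, -3093.59, -25645.9]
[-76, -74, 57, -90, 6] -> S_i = Random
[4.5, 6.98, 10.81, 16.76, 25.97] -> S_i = 4.50*1.55^i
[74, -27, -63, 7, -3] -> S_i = Random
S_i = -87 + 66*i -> [-87, -21, 45, 111, 177]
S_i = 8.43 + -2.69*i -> [8.43, 5.74, 3.05, 0.36, -2.33]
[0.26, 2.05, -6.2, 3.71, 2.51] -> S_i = Random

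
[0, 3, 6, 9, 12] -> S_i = 0 + 3*i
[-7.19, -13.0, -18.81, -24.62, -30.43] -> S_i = -7.19 + -5.81*i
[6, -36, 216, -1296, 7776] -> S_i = 6*-6^i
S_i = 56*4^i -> [56, 224, 896, 3584, 14336]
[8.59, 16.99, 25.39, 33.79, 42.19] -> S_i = 8.59 + 8.40*i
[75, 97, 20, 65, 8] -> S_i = Random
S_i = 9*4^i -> [9, 36, 144, 576, 2304]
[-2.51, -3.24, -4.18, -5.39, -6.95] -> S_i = -2.51*1.29^i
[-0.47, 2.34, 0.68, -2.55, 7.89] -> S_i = Random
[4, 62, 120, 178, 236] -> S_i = 4 + 58*i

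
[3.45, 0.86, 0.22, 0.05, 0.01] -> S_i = 3.45*0.25^i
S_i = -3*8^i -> [-3, -24, -192, -1536, -12288]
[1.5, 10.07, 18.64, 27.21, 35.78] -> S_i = 1.50 + 8.57*i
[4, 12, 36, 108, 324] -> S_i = 4*3^i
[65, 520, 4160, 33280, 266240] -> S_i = 65*8^i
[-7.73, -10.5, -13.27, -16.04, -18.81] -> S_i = -7.73 + -2.77*i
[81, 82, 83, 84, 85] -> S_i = 81 + 1*i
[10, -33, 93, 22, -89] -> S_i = Random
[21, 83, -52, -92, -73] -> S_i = Random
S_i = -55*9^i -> [-55, -495, -4455, -40095, -360855]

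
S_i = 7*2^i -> [7, 14, 28, 56, 112]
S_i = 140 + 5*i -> [140, 145, 150, 155, 160]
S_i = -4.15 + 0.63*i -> [-4.15, -3.52, -2.89, -2.26, -1.63]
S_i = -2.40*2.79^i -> [-2.4, -6.7, -18.68, -52.12, -145.42]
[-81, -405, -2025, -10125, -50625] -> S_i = -81*5^i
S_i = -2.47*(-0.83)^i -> [-2.47, 2.05, -1.7, 1.41, -1.17]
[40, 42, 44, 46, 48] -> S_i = 40 + 2*i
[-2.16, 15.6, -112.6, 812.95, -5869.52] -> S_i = -2.16*(-7.22)^i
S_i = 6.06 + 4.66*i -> [6.06, 10.72, 15.38, 20.04, 24.7]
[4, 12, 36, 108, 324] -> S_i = 4*3^i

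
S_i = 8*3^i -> [8, 24, 72, 216, 648]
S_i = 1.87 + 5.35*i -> [1.87, 7.22, 12.57, 17.92, 23.27]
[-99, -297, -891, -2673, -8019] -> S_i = -99*3^i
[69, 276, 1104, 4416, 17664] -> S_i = 69*4^i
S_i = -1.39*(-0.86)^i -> [-1.39, 1.2, -1.03, 0.88, -0.76]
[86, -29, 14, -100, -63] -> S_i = Random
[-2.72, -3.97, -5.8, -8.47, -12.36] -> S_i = -2.72*1.46^i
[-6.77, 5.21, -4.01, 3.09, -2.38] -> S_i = -6.77*(-0.77)^i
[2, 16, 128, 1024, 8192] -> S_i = 2*8^i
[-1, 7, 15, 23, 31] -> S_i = -1 + 8*i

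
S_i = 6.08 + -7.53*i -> [6.08, -1.45, -8.98, -16.51, -24.04]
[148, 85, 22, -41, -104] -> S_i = 148 + -63*i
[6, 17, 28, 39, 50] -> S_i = 6 + 11*i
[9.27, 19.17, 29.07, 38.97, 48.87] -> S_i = 9.27 + 9.90*i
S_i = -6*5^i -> [-6, -30, -150, -750, -3750]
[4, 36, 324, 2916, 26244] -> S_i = 4*9^i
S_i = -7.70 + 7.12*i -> [-7.7, -0.58, 6.54, 13.66, 20.78]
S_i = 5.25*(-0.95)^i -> [5.25, -4.99, 4.74, -4.5, 4.28]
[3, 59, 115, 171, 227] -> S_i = 3 + 56*i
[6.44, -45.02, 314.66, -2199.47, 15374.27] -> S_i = 6.44*(-6.99)^i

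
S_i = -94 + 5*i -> [-94, -89, -84, -79, -74]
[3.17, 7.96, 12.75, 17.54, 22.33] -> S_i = 3.17 + 4.79*i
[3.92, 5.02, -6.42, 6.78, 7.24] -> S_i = Random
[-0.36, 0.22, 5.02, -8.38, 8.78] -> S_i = Random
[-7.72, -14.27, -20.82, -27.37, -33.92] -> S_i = -7.72 + -6.55*i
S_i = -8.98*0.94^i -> [-8.98, -8.44, -7.93, -7.46, -7.01]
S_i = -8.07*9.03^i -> [-8.07, -72.87, -658.04, -5942.06, -53656.77]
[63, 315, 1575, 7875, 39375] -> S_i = 63*5^i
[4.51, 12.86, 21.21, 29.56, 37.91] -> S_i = 4.51 + 8.35*i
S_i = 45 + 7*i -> [45, 52, 59, 66, 73]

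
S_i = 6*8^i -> [6, 48, 384, 3072, 24576]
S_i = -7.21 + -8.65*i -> [-7.21, -15.86, -24.51, -33.16, -41.81]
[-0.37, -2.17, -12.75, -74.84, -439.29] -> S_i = -0.37*5.87^i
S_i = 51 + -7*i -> [51, 44, 37, 30, 23]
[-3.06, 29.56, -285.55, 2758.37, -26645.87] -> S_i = -3.06*(-9.66)^i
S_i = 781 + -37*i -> [781, 744, 707, 670, 633]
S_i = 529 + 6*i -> [529, 535, 541, 547, 553]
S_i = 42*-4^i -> [42, -168, 672, -2688, 10752]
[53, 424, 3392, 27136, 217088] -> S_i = 53*8^i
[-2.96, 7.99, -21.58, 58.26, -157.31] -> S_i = -2.96*(-2.70)^i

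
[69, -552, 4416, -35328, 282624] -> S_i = 69*-8^i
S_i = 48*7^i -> [48, 336, 2352, 16464, 115248]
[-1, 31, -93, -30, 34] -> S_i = Random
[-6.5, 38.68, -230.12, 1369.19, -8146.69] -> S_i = -6.50*(-5.95)^i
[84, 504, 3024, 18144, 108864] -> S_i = 84*6^i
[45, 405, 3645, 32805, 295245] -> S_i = 45*9^i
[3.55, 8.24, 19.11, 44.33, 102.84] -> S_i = 3.55*2.32^i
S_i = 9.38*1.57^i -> [9.38, 14.73, 23.12, 36.3, 56.99]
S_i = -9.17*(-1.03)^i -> [-9.17, 9.45, -9.73, 10.02, -10.32]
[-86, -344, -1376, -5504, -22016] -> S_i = -86*4^i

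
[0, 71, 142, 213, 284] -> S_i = 0 + 71*i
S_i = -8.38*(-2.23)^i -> [-8.38, 18.69, -41.67, 92.93, -207.24]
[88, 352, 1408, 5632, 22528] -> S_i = 88*4^i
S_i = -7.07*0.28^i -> [-7.07, -1.98, -0.55, -0.16, -0.04]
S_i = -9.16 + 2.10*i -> [-9.16, -7.06, -4.96, -2.86, -0.76]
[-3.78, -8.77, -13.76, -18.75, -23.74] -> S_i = -3.78 + -4.99*i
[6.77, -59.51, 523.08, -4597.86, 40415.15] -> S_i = 6.77*(-8.79)^i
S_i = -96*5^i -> [-96, -480, -2400, -12000, -60000]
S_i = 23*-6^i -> [23, -138, 828, -4968, 29808]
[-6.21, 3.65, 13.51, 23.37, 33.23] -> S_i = -6.21 + 9.86*i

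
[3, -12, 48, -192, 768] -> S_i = 3*-4^i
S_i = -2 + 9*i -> [-2, 7, 16, 25, 34]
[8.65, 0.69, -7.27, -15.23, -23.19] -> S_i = 8.65 + -7.96*i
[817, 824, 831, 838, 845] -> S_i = 817 + 7*i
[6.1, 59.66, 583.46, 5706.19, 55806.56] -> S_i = 6.10*9.78^i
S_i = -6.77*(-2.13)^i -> [-6.77, 14.42, -30.71, 65.42, -139.35]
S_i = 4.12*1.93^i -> [4.12, 7.95, 15.35, 29.62, 57.16]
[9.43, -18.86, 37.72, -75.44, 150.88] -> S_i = 9.43*(-2.00)^i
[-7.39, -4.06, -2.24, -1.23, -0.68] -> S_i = -7.39*0.55^i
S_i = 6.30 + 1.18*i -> [6.3, 7.48, 8.66, 9.84, 11.02]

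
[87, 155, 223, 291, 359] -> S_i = 87 + 68*i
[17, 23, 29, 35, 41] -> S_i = 17 + 6*i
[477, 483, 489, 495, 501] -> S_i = 477 + 6*i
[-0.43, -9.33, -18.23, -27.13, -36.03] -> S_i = -0.43 + -8.90*i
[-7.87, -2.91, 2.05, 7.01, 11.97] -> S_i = -7.87 + 4.96*i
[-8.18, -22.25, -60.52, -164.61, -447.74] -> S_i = -8.18*2.72^i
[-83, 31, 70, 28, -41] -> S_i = Random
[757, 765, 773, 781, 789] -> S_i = 757 + 8*i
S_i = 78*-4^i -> [78, -312, 1248, -4992, 19968]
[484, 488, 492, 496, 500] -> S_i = 484 + 4*i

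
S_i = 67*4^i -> [67, 268, 1072, 4288, 17152]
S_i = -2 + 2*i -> [-2, 0, 2, 4, 6]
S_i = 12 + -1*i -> [12, 11, 10, 9, 8]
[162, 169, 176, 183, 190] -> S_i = 162 + 7*i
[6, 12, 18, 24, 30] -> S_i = 6 + 6*i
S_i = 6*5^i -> [6, 30, 150, 750, 3750]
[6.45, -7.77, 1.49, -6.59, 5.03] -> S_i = Random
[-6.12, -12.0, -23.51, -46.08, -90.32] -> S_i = -6.12*1.96^i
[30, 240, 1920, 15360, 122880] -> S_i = 30*8^i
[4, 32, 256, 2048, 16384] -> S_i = 4*8^i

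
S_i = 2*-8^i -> [2, -16, 128, -1024, 8192]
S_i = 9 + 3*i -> [9, 12, 15, 18, 21]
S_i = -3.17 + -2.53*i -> [-3.17, -5.7, -8.23, -10.76, -13.29]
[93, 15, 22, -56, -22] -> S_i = Random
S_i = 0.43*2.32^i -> [0.43, 1.0, 2.31, 5.37, 12.46]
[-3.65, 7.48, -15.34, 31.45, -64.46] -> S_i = -3.65*(-2.05)^i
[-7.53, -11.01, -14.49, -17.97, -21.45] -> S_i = -7.53 + -3.48*i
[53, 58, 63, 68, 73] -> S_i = 53 + 5*i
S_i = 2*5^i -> [2, 10, 50, 250, 1250]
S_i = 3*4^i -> [3, 12, 48, 192, 768]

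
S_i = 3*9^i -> [3, 27, 243, 2187, 19683]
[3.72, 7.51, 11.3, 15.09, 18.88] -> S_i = 3.72 + 3.79*i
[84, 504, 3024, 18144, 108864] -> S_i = 84*6^i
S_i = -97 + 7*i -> [-97, -90, -83, -76, -69]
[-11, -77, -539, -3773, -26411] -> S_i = -11*7^i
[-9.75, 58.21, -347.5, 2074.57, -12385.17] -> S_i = -9.75*(-5.97)^i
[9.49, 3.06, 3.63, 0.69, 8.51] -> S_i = Random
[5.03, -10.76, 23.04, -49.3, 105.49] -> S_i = 5.03*(-2.14)^i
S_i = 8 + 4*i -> [8, 12, 16, 20, 24]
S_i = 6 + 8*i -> [6, 14, 22, 30, 38]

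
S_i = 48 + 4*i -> [48, 52, 56, 60, 64]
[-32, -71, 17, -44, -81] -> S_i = Random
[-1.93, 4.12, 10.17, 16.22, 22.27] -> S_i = -1.93 + 6.05*i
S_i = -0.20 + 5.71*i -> [-0.2, 5.51, 11.22, 16.93, 22.64]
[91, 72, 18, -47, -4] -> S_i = Random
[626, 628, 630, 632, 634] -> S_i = 626 + 2*i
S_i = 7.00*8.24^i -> [7.0, 57.68, 475.28, 3916.33, 32270.59]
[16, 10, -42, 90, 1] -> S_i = Random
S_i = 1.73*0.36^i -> [1.73, 0.62, 0.22, 0.08, 0.03]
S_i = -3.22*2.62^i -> [-3.22, -8.44, -22.1, -57.91, -151.73]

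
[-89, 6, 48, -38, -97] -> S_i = Random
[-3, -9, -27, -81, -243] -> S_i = -3*3^i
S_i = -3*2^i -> [-3, -6, -12, -24, -48]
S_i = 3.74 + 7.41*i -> [3.74, 11.15, 18.56, 25.97, 33.38]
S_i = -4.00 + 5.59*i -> [-4.0, 1.59, 7.18, 12.77, 18.36]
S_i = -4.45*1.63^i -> [-4.45, -7.25, -11.82, -19.27, -31.41]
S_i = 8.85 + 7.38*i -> [8.85, 16.23, 23.61, 30.99, 38.37]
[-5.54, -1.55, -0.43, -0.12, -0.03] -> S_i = -5.54*0.28^i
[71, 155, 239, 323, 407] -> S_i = 71 + 84*i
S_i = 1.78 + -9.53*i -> [1.78, -7.75, -17.28, -26.81, -36.34]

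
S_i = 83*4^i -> [83, 332, 1328, 5312, 21248]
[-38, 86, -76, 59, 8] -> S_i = Random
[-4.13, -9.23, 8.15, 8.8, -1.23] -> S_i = Random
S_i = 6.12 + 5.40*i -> [6.12, 11.52, 16.92, 22.32, 27.72]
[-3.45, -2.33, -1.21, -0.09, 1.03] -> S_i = -3.45 + 1.12*i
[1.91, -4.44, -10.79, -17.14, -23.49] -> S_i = 1.91 + -6.35*i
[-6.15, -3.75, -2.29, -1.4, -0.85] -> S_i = -6.15*0.61^i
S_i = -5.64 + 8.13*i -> [-5.64, 2.49, 10.62, 18.75, 26.88]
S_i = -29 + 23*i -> [-29, -6, 17, 40, 63]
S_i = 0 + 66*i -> [0, 66, 132, 198, 264]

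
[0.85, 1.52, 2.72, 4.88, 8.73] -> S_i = 0.85*1.79^i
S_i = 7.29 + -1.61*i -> [7.29, 5.68, 4.07, 2.46, 0.85]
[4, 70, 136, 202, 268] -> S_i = 4 + 66*i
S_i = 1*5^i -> [1, 5, 25, 125, 625]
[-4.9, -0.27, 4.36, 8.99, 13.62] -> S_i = -4.90 + 4.63*i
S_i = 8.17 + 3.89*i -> [8.17, 12.06, 15.95, 19.84, 23.73]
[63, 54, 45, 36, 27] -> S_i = 63 + -9*i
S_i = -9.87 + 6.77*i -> [-9.87, -3.1, 3.67, 10.44, 17.21]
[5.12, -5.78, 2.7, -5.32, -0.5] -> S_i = Random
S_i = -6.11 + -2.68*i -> [-6.11, -8.79, -11.47, -14.15, -16.83]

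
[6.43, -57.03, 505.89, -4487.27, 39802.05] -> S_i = 6.43*(-8.87)^i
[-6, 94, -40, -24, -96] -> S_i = Random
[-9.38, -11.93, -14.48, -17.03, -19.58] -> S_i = -9.38 + -2.55*i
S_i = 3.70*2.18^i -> [3.7, 8.07, 17.58, 38.33, 83.57]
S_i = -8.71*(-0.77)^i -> [-8.71, 6.71, -5.16, 3.98, -3.06]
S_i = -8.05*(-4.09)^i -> [-8.05, 32.92, -134.66, 550.76, -2252.63]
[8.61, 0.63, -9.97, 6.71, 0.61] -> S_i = Random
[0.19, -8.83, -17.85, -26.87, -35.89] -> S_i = 0.19 + -9.02*i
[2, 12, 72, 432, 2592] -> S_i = 2*6^i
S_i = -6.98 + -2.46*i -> [-6.98, -9.44, -11.9, -14.36, -16.82]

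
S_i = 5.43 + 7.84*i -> [5.43, 13.27, 21.11, 28.95, 36.79]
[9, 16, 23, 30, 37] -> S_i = 9 + 7*i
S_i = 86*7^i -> [86, 602, 4214, 29498, 206486]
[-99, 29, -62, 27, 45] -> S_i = Random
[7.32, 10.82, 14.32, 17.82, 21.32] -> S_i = 7.32 + 3.50*i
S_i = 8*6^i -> [8, 48, 288, 1728, 10368]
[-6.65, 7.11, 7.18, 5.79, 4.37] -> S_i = Random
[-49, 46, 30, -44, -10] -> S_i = Random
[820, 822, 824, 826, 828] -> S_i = 820 + 2*i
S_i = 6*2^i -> [6, 12, 24, 48, 96]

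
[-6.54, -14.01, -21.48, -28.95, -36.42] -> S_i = -6.54 + -7.47*i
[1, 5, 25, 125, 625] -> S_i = 1*5^i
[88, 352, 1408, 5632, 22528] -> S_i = 88*4^i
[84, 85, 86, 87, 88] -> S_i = 84 + 1*i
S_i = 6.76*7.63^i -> [6.76, 51.58, 393.55, 3002.76, 22911.04]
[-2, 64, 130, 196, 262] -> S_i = -2 + 66*i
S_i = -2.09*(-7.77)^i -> [-2.09, 16.24, -126.18, 980.41, -7617.81]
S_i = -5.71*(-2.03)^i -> [-5.71, 11.59, -23.53, 47.77, -96.97]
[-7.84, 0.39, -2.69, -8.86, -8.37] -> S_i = Random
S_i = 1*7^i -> [1, 7, 49, 343, 2401]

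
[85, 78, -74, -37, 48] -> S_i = Random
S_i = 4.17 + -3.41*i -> [4.17, 0.76, -2.65, -6.06, -9.47]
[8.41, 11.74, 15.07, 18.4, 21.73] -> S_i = 8.41 + 3.33*i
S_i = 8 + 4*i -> [8, 12, 16, 20, 24]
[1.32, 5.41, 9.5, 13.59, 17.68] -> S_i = 1.32 + 4.09*i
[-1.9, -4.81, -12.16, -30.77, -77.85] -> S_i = -1.90*2.53^i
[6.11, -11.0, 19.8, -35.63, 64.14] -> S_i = 6.11*(-1.80)^i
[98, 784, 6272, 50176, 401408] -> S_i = 98*8^i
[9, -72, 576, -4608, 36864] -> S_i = 9*-8^i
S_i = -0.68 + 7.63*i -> [-0.68, 6.95, 14.58, 22.21, 29.84]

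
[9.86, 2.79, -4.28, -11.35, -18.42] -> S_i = 9.86 + -7.07*i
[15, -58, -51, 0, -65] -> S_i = Random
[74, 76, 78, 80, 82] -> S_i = 74 + 2*i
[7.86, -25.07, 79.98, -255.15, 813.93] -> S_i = 7.86*(-3.19)^i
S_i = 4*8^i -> [4, 32, 256, 2048, 16384]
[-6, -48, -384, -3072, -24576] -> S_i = -6*8^i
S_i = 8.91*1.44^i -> [8.91, 12.83, 18.48, 26.61, 38.31]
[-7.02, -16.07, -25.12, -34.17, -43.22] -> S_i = -7.02 + -9.05*i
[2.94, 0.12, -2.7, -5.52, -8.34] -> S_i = 2.94 + -2.82*i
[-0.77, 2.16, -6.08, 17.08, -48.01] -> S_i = -0.77*(-2.81)^i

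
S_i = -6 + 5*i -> [-6, -1, 4, 9, 14]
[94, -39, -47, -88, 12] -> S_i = Random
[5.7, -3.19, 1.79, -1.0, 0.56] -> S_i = 5.70*(-0.56)^i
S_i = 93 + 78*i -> [93, 171, 249, 327, 405]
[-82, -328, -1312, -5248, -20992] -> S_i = -82*4^i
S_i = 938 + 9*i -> [938, 947, 956, 965, 974]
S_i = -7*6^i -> [-7, -42, -252, -1512, -9072]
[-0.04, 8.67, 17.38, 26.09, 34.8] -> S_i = -0.04 + 8.71*i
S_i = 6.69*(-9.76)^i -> [6.69, -65.29, 637.27, -6219.79, 60705.13]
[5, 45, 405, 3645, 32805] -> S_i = 5*9^i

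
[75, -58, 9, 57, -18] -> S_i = Random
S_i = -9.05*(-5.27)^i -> [-9.05, 47.69, -251.34, 1324.59, -6980.57]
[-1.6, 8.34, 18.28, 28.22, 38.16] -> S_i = -1.60 + 9.94*i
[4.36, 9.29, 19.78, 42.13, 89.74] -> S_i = 4.36*2.13^i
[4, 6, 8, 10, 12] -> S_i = 4 + 2*i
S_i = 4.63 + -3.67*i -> [4.63, 0.96, -2.71, -6.38, -10.05]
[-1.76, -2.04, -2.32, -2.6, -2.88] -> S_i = -1.76 + -0.28*i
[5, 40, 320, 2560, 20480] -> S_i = 5*8^i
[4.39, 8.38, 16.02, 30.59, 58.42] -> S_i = 4.39*1.91^i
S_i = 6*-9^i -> [6, -54, 486, -4374, 39366]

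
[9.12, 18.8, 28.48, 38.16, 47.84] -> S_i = 9.12 + 9.68*i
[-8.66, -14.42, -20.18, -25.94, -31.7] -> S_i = -8.66 + -5.76*i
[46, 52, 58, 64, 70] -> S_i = 46 + 6*i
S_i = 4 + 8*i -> [4, 12, 20, 28, 36]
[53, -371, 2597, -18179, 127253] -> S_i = 53*-7^i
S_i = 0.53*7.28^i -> [0.53, 3.86, 28.09, 204.49, 1488.68]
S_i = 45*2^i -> [45, 90, 180, 360, 720]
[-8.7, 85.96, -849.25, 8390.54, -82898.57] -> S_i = -8.70*(-9.88)^i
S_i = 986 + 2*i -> [986, 988, 990, 992, 994]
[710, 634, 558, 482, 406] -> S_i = 710 + -76*i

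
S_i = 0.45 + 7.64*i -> [0.45, 8.09, 15.73, 23.37, 31.01]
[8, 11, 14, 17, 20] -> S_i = 8 + 3*i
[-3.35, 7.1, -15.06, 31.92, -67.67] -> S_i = -3.35*(-2.12)^i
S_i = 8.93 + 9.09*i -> [8.93, 18.02, 27.11, 36.2, 45.29]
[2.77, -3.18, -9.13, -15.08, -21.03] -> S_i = 2.77 + -5.95*i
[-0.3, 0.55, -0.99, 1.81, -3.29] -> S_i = -0.30*(-1.82)^i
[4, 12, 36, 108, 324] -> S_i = 4*3^i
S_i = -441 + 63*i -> [-441, -378, -315, -252, -189]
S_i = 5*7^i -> [5, 35, 245, 1715, 12005]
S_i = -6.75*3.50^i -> [-6.75, -23.62, -82.69, -289.41, -1012.92]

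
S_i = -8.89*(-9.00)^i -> [-8.89, 80.01, -720.09, 6480.81, -58327.29]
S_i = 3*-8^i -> [3, -24, 192, -1536, 12288]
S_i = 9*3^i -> [9, 27, 81, 243, 729]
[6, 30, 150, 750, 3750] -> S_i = 6*5^i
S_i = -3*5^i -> [-3, -15, -75, -375, -1875]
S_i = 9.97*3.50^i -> [9.97, 34.9, 122.13, 427.46, 1496.12]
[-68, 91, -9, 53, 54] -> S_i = Random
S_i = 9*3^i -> [9, 27, 81, 243, 729]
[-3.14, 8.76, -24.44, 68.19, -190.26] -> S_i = -3.14*(-2.79)^i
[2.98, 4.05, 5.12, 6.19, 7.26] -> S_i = 2.98 + 1.07*i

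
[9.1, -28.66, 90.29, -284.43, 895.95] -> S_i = 9.10*(-3.15)^i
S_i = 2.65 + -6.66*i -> [2.65, -4.01, -10.67, -17.33, -23.99]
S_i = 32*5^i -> [32, 160, 800, 4000, 20000]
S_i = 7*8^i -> [7, 56, 448, 3584, 28672]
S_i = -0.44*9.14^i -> [-0.44, -4.02, -36.76, -335.96, -3070.7]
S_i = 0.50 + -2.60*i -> [0.5, -2.1, -4.7, -7.3, -9.9]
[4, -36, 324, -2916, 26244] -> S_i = 4*-9^i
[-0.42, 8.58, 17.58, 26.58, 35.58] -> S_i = -0.42 + 9.00*i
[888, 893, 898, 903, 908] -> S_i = 888 + 5*i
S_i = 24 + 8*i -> [24, 32, 40, 48, 56]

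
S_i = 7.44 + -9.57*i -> [7.44, -2.13, -11.7, -21.27, -30.84]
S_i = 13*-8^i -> [13, -104, 832, -6656, 53248]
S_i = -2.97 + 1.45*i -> [-2.97, -1.52, -0.07, 1.38, 2.83]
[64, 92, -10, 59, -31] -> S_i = Random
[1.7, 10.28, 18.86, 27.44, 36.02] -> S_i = 1.70 + 8.58*i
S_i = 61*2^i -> [61, 122, 244, 488, 976]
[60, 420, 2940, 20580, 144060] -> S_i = 60*7^i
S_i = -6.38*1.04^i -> [-6.38, -6.64, -6.9, -7.18, -7.46]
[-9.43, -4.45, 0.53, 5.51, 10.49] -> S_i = -9.43 + 4.98*i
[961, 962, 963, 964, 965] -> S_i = 961 + 1*i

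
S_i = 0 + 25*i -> [0, 25, 50, 75, 100]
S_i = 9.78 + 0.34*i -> [9.78, 10.12, 10.46, 10.8, 11.14]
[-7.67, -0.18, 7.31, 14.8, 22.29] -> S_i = -7.67 + 7.49*i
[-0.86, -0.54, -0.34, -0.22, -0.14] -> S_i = -0.86*0.63^i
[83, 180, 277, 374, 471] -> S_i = 83 + 97*i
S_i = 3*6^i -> [3, 18, 108, 648, 3888]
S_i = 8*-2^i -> [8, -16, 32, -64, 128]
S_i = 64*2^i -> [64, 128, 256, 512, 1024]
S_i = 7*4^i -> [7, 28, 112, 448, 1792]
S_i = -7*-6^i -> [-7, 42, -252, 1512, -9072]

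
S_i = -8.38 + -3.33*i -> [-8.38, -11.71, -15.04, -18.37, -21.7]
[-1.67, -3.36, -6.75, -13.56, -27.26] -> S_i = -1.67*2.01^i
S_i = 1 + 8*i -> [1, 9, 17, 25, 33]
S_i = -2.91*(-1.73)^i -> [-2.91, 5.03, -8.71, 15.07, -26.07]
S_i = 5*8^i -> [5, 40, 320, 2560, 20480]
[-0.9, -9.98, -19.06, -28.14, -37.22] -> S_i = -0.90 + -9.08*i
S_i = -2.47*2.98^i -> [-2.47, -7.36, -21.93, -65.37, -194.79]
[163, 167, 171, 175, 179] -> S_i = 163 + 4*i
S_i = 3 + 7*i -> [3, 10, 17, 24, 31]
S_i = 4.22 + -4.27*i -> [4.22, -0.05, -4.32, -8.59, -12.86]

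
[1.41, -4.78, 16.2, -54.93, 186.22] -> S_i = 1.41*(-3.39)^i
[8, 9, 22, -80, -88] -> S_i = Random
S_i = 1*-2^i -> [1, -2, 4, -8, 16]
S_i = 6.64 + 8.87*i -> [6.64, 15.51, 24.38, 33.25, 42.12]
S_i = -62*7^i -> [-62, -434, -3038, -21266, -148862]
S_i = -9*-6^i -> [-9, 54, -324, 1944, -11664]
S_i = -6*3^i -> [-6, -18, -54, -162, -486]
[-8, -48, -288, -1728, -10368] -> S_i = -8*6^i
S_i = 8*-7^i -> [8, -56, 392, -2744, 19208]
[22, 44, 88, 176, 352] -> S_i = 22*2^i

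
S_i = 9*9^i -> [9, 81, 729, 6561, 59049]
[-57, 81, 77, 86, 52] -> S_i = Random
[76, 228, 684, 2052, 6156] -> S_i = 76*3^i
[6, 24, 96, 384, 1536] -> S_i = 6*4^i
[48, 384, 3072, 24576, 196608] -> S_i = 48*8^i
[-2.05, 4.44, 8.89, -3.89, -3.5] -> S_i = Random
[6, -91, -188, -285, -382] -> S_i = 6 + -97*i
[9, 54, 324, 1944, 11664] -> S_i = 9*6^i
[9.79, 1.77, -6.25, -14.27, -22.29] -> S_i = 9.79 + -8.02*i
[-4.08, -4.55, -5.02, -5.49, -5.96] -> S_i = -4.08 + -0.47*i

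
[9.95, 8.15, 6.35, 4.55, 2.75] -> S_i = 9.95 + -1.80*i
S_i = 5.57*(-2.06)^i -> [5.57, -11.47, 23.64, -48.69, 100.31]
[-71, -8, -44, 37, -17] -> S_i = Random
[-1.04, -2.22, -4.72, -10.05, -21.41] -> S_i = -1.04*2.13^i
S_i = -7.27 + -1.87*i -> [-7.27, -9.14, -11.01, -12.88, -14.75]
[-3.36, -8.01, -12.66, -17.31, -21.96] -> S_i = -3.36 + -4.65*i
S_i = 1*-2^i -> [1, -2, 4, -8, 16]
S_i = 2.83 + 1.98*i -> [2.83, 4.81, 6.79, 8.77, 10.75]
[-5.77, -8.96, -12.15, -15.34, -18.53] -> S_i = -5.77 + -3.19*i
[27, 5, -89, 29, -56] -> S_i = Random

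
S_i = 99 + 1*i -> [99, 100, 101, 102, 103]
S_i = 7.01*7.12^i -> [7.01, 49.91, 355.37, 2530.22, 18015.15]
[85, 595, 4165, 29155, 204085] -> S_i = 85*7^i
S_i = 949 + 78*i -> [949, 1027, 1105, 1183, 1261]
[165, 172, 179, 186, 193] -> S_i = 165 + 7*i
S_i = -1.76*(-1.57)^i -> [-1.76, 2.76, -4.34, 6.81, -10.69]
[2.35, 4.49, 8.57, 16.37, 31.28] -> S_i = 2.35*1.91^i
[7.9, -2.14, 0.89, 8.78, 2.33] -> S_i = Random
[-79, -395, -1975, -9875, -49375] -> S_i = -79*5^i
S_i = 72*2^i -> [72, 144, 288, 576, 1152]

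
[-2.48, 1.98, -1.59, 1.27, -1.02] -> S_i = -2.48*(-0.80)^i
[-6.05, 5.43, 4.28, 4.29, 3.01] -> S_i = Random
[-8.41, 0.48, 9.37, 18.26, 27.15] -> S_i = -8.41 + 8.89*i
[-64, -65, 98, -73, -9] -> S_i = Random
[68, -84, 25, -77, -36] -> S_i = Random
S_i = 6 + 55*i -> [6, 61, 116, 171, 226]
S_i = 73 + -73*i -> [73, 0, -73, -146, -219]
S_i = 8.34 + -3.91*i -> [8.34, 4.43, 0.52, -3.39, -7.3]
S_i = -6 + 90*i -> [-6, 84, 174, 264, 354]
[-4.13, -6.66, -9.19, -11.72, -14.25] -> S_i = -4.13 + -2.53*i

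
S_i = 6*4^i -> [6, 24, 96, 384, 1536]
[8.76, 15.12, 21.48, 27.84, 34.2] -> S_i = 8.76 + 6.36*i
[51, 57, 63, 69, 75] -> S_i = 51 + 6*i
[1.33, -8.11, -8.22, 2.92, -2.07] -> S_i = Random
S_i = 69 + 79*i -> [69, 148, 227, 306, 385]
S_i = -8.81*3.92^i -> [-8.81, -34.54, -135.38, -530.68, -2080.27]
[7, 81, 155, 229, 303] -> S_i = 7 + 74*i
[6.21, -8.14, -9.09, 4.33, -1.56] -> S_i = Random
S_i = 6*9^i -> [6, 54, 486, 4374, 39366]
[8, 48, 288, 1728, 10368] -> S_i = 8*6^i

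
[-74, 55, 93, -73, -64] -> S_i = Random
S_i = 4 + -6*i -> [4, -2, -8, -14, -20]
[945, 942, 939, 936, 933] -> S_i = 945 + -3*i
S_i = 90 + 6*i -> [90, 96, 102, 108, 114]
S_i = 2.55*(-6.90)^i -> [2.55, -17.6, 121.41, -837.7, 5780.12]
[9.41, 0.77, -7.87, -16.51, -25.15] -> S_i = 9.41 + -8.64*i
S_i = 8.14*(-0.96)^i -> [8.14, -7.81, 7.5, -7.2, 6.91]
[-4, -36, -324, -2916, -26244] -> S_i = -4*9^i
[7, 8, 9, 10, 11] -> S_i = 7 + 1*i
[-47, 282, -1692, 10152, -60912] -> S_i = -47*-6^i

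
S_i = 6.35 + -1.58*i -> [6.35, 4.77, 3.19, 1.61, 0.03]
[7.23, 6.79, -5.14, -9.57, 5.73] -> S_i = Random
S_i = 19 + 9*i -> [19, 28, 37, 46, 55]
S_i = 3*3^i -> [3, 9, 27, 81, 243]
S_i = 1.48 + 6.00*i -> [1.48, 7.48, 13.48, 19.48, 25.48]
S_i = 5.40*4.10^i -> [5.4, 22.14, 90.77, 372.17, 1525.91]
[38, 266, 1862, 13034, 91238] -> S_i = 38*7^i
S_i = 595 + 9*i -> [595, 604, 613, 622, 631]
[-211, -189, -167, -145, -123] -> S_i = -211 + 22*i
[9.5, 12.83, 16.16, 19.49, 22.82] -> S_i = 9.50 + 3.33*i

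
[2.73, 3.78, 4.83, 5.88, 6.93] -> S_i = 2.73 + 1.05*i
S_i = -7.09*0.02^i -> [-7.09, -0.14, -0.0, -0.0, -0.0]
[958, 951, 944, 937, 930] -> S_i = 958 + -7*i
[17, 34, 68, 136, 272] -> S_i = 17*2^i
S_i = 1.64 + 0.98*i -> [1.64, 2.62, 3.6, 4.58, 5.56]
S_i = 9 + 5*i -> [9, 14, 19, 24, 29]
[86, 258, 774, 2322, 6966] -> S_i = 86*3^i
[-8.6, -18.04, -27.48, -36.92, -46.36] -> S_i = -8.60 + -9.44*i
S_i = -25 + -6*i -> [-25, -31, -37, -43, -49]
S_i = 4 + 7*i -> [4, 11, 18, 25, 32]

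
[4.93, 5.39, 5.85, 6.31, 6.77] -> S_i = 4.93 + 0.46*i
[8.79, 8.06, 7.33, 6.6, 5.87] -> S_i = 8.79 + -0.73*i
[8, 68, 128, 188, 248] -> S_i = 8 + 60*i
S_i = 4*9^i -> [4, 36, 324, 2916, 26244]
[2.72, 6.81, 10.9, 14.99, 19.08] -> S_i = 2.72 + 4.09*i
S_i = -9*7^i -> [-9, -63, -441, -3087, -21609]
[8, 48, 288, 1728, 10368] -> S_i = 8*6^i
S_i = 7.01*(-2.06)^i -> [7.01, -14.44, 29.75, -61.28, 126.24]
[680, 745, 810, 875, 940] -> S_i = 680 + 65*i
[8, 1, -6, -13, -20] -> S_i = 8 + -7*i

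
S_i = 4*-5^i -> [4, -20, 100, -500, 2500]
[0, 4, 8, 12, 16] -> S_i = 0 + 4*i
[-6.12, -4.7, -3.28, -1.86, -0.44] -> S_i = -6.12 + 1.42*i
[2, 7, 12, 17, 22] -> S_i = 2 + 5*i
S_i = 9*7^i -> [9, 63, 441, 3087, 21609]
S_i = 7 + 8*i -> [7, 15, 23, 31, 39]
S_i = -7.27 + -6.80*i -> [-7.27, -14.07, -20.87, -27.67, -34.47]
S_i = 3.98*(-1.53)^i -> [3.98, -6.09, 9.32, -14.25, 21.81]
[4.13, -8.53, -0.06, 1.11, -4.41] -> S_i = Random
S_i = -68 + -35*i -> [-68, -103, -138, -173, -208]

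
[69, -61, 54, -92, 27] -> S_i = Random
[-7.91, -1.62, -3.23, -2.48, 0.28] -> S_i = Random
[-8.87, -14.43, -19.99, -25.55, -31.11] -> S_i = -8.87 + -5.56*i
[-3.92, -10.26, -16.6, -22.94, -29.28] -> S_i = -3.92 + -6.34*i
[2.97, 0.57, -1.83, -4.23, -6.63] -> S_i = 2.97 + -2.40*i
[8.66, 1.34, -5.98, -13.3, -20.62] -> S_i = 8.66 + -7.32*i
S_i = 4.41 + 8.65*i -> [4.41, 13.06, 21.71, 30.36, 39.01]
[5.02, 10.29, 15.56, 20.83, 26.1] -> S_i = 5.02 + 5.27*i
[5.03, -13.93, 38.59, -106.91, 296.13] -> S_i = 5.03*(-2.77)^i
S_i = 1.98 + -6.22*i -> [1.98, -4.24, -10.46, -16.68, -22.9]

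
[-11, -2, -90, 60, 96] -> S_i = Random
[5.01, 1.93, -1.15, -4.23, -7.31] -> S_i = 5.01 + -3.08*i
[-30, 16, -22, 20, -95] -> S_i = Random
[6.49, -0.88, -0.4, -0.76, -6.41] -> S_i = Random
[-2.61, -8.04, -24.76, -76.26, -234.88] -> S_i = -2.61*3.08^i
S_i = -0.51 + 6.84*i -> [-0.51, 6.33, 13.17, 20.01, 26.85]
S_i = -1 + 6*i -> [-1, 5, 11, 17, 23]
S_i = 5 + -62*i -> [5, -57, -119, -181, -243]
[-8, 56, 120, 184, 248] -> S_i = -8 + 64*i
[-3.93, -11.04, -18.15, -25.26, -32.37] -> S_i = -3.93 + -7.11*i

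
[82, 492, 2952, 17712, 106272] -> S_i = 82*6^i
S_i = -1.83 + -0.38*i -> [-1.83, -2.21, -2.59, -2.97, -3.35]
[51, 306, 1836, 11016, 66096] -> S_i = 51*6^i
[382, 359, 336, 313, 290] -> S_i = 382 + -23*i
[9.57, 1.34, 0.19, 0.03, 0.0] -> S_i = 9.57*0.14^i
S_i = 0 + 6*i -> [0, 6, 12, 18, 24]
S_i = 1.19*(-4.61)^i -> [1.19, -5.49, 25.29, -116.59, 537.47]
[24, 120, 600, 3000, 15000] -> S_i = 24*5^i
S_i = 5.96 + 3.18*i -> [5.96, 9.14, 12.32, 15.5, 18.68]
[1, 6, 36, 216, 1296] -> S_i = 1*6^i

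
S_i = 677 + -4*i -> [677, 673, 669, 665, 661]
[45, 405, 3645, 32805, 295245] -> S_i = 45*9^i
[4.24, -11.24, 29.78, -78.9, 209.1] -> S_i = 4.24*(-2.65)^i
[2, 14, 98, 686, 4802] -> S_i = 2*7^i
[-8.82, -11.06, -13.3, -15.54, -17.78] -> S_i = -8.82 + -2.24*i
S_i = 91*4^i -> [91, 364, 1456, 5824, 23296]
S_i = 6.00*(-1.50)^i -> [6.0, -9.0, 13.5, -20.25, 30.38]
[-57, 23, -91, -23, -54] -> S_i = Random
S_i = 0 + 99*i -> [0, 99, 198, 297, 396]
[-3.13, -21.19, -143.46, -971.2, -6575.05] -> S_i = -3.13*6.77^i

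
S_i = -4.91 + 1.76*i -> [-4.91, -3.15, -1.39, 0.37, 2.13]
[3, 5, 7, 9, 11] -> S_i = 3 + 2*i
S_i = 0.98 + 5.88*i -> [0.98, 6.86, 12.74, 18.62, 24.5]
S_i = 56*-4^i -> [56, -224, 896, -3584, 14336]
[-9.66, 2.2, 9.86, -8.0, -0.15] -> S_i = Random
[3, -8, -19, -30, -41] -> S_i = 3 + -11*i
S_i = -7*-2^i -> [-7, 14, -28, 56, -112]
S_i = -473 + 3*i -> [-473, -470, -467, -464, -461]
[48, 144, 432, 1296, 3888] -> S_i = 48*3^i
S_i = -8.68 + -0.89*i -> [-8.68, -9.57, -10.46, -11.35, -12.24]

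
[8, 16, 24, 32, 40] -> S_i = 8 + 8*i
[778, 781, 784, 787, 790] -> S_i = 778 + 3*i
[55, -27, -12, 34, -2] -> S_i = Random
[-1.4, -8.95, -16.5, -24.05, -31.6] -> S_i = -1.40 + -7.55*i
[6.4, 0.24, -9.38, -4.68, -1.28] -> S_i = Random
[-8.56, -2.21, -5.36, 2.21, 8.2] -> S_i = Random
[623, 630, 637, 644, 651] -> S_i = 623 + 7*i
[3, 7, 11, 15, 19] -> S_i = 3 + 4*i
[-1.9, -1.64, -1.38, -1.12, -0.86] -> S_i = -1.90 + 0.26*i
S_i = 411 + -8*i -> [411, 403, 395, 387, 379]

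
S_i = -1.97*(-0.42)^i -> [-1.97, 0.83, -0.35, 0.15, -0.06]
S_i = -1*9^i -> [-1, -9, -81, -729, -6561]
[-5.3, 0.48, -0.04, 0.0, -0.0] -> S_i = -5.30*(-0.09)^i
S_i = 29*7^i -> [29, 203, 1421, 9947, 69629]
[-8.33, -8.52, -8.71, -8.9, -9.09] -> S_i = -8.33 + -0.19*i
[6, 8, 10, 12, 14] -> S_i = 6 + 2*i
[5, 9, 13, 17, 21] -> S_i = 5 + 4*i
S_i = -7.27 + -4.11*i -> [-7.27, -11.38, -15.49, -19.6, -23.71]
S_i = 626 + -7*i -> [626, 619, 612, 605, 598]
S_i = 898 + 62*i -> [898, 960, 1022, 1084, 1146]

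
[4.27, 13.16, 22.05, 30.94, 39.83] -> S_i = 4.27 + 8.89*i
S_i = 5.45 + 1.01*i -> [5.45, 6.46, 7.47, 8.48, 9.49]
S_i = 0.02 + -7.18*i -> [0.02, -7.16, -14.34, -21.52, -28.7]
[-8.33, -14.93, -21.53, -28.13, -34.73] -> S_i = -8.33 + -6.60*i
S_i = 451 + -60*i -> [451, 391, 331, 271, 211]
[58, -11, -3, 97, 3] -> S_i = Random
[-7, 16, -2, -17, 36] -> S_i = Random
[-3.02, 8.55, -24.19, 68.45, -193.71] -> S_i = -3.02*(-2.83)^i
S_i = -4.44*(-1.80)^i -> [-4.44, 7.99, -14.39, 25.89, -46.61]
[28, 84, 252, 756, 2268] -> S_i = 28*3^i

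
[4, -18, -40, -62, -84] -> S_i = 4 + -22*i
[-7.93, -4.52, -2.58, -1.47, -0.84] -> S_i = -7.93*0.57^i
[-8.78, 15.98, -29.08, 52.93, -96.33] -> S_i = -8.78*(-1.82)^i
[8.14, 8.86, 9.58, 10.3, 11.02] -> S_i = 8.14 + 0.72*i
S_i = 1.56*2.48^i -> [1.56, 3.87, 9.59, 23.79, 59.01]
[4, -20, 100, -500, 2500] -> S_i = 4*-5^i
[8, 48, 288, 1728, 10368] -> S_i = 8*6^i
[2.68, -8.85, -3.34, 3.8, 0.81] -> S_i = Random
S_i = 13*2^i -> [13, 26, 52, 104, 208]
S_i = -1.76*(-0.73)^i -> [-1.76, 1.28, -0.94, 0.68, -0.5]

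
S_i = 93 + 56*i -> [93, 149, 205, 261, 317]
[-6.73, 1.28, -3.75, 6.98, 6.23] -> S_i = Random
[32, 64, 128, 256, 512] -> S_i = 32*2^i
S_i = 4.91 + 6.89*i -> [4.91, 11.8, 18.69, 25.58, 32.47]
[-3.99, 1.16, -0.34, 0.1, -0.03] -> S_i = -3.99*(-0.29)^i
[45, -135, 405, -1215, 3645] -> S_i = 45*-3^i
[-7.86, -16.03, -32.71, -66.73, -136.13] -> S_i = -7.86*2.04^i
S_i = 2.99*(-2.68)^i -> [2.99, -8.01, 21.48, -57.55, 154.24]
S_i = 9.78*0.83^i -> [9.78, 8.12, 6.74, 5.59, 4.64]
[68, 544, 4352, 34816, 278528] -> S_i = 68*8^i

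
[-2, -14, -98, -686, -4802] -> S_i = -2*7^i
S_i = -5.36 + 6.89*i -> [-5.36, 1.53, 8.42, 15.31, 22.2]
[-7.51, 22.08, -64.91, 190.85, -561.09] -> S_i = -7.51*(-2.94)^i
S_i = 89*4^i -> [89, 356, 1424, 5696, 22784]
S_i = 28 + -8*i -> [28, 20, 12, 4, -4]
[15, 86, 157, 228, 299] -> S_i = 15 + 71*i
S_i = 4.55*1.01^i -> [4.55, 4.6, 4.64, 4.69, 4.73]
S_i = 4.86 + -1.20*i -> [4.86, 3.66, 2.46, 1.26, 0.06]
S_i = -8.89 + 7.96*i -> [-8.89, -0.93, 7.03, 14.99, 22.95]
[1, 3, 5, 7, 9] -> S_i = 1 + 2*i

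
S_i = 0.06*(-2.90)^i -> [0.06, -0.17, 0.5, -1.46, 4.24]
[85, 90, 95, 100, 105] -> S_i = 85 + 5*i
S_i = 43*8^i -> [43, 344, 2752, 22016, 176128]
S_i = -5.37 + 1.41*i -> [-5.37, -3.96, -2.55, -1.14, 0.27]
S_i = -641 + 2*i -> [-641, -639, -637, -635, -633]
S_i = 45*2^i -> [45, 90, 180, 360, 720]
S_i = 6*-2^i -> [6, -12, 24, -48, 96]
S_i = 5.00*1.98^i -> [5.0, 9.9, 19.6, 38.81, 76.85]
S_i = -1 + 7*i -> [-1, 6, 13, 20, 27]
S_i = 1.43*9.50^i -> [1.43, 13.58, 129.06, 1226.05, 11647.44]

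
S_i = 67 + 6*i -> [67, 73, 79, 85, 91]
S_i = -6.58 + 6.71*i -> [-6.58, 0.13, 6.84, 13.55, 20.26]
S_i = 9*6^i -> [9, 54, 324, 1944, 11664]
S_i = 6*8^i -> [6, 48, 384, 3072, 24576]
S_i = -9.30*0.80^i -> [-9.3, -7.44, -5.95, -4.76, -3.81]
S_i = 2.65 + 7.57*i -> [2.65, 10.22, 17.79, 25.36, 32.93]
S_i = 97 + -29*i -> [97, 68, 39, 10, -19]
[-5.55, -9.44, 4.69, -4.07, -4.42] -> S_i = Random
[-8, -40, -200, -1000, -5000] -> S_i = -8*5^i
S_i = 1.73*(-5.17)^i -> [1.73, -8.94, 46.24, -239.07, 1235.97]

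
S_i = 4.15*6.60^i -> [4.15, 27.39, 180.77, 1193.11, 7874.52]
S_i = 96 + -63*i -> [96, 33, -30, -93, -156]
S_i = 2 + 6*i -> [2, 8, 14, 20, 26]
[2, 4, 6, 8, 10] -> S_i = 2 + 2*i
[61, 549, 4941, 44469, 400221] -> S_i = 61*9^i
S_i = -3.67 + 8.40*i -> [-3.67, 4.73, 13.13, 21.53, 29.93]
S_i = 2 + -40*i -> [2, -38, -78, -118, -158]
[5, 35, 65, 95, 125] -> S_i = 5 + 30*i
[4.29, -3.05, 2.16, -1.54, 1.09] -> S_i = 4.29*(-0.71)^i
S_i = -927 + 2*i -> [-927, -925, -923, -921, -919]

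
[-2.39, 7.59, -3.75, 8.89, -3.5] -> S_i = Random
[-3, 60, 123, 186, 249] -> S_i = -3 + 63*i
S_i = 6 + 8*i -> [6, 14, 22, 30, 38]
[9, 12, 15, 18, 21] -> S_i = 9 + 3*i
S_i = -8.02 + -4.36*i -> [-8.02, -12.38, -16.74, -21.1, -25.46]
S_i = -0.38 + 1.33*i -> [-0.38, 0.95, 2.28, 3.61, 4.94]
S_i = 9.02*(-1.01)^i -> [9.02, -9.11, 9.2, -9.29, 9.39]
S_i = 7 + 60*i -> [7, 67, 127, 187, 247]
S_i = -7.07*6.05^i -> [-7.07, -42.77, -258.78, -1565.62, -9471.98]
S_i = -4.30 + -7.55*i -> [-4.3, -11.85, -19.4, -26.95, -34.5]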